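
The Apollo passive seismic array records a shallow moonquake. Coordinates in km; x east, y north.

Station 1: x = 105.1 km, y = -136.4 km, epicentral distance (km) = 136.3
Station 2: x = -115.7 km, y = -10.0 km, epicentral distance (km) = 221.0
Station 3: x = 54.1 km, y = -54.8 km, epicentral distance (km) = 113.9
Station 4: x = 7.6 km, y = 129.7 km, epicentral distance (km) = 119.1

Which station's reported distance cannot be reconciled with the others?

Station 1

Solve using three stations at a time. Using Station 2, Station 3, Station 4 (subtract circle equations pairwise → linear system) gives (x, y) ≈ (96.8, 50.8).
Distances from that point to each station vs reported:
  Station 1: calculated 187.4 vs reported 136.3 → residual 51.1 km
  Station 2: calculated 221.0 vs reported 221.0 → residual 0.0 km
  Station 3: calculated 113.9 vs reported 113.9 → residual 0.0 km
  Station 4: calculated 119.1 vs reported 119.1 → residual 0.0 km
Station 2, Station 3, Station 4 are mutually consistent (residuals ≈ 0); Station 1 is off by 51.1 km.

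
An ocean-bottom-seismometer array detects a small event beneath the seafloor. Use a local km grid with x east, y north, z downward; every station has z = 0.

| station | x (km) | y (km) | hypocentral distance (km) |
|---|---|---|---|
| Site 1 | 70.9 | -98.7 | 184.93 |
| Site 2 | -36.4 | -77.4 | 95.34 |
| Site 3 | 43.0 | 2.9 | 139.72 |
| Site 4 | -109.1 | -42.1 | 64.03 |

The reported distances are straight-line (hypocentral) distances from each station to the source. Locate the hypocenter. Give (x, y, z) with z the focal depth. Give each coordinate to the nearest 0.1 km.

x ≈ -85.2 km, y ≈ -14.7 km, depth ≈ 52.7 km

Each station gives a sphere (x−x_i)² + (y−y_i)² + z² = d_i² (stations at z=0).
Subtracting the Site 1 sphere from Site 2 and Site 3: z² cancels, leaving linear equations in x and y:
-214.6 x + 42.6 y = 17656.61
-55.8 x + 203.2 y = 1766.34
Solving: x ≈ -85.195, y ≈ -14.703 km (keep extra digits for the depth step; rounded: -85.2, -14.7).
Then from the Site 1 sphere: z² = 184.93² − (x − 70.9)² − (y + 98.7)² with x = -85.195, y = -14.703, so z ≈ 52.706 ≈ 52.7 km.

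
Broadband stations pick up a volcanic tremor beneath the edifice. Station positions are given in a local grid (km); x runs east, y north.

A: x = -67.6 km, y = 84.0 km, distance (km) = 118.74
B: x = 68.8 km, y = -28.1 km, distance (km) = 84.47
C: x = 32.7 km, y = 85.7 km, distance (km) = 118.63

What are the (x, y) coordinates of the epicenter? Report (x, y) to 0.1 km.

-15.5 km east, -22.7 km north

Circle about each station: (x + 67.6)² + (y − 84.0)² = 118.74²; (x − 68.8)² + (y + 28.1)² = 84.47²; (x − 32.7)² + (y − 85.7)² = 118.63².
Subtracting the A equation from the B and C equations removes the quadratic terms:
272.8 x − 224.2 y = 861.30
200.6 x + 3.4 y = -3185.87
Solving the 2×2 system: x ≈ -15.5, y ≈ -22.7 km.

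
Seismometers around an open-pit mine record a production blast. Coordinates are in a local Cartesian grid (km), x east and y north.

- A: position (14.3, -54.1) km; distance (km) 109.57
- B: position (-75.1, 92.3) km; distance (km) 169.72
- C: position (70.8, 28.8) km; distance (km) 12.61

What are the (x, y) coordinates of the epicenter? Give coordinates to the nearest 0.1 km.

Circle about each station: (x − 14.3)² + (y + 54.1)² = 109.57²; (x + 75.1)² + (y − 92.3)² = 169.72²; (x − 70.8)² + (y − 28.8)² = 12.61².
Subtracting the A equation from the B and C equations removes the quadratic terms:
-178.8 x + 292.8 y = -5771.29
113.0 x + 165.8 y = 14557.35
Solving the 2×2 system: x ≈ 83.2, y ≈ 31.1 km.
Check against A (with the unrounded x, y): √((x − 14.3)²+(y + 54.1)²) = 109.57 ≈ 109.57 km. ✓

(83.2, 31.1)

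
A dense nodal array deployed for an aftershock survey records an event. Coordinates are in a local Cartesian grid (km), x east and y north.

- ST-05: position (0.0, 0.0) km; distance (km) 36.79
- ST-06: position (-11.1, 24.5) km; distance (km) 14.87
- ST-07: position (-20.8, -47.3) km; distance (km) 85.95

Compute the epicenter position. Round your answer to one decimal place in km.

Circle about each station: x² + y² = 36.79²; (x + 11.1)² + (y − 24.5)² = 14.87²; (x + 20.8)² + (y + 47.3)² = 85.95².
Subtracting pairs of circle equations eliminates x²+y² and gives linear equations (the radical axes):
-22.2 x + 49.0 y = 1855.85
-41.6 x − 94.6 y = -3363.97
Solving the 2×2 system: x ≈ -2.6, y ≈ 36.7 km.
Check against ST-05 (with the unrounded x, y): √(x²+y²) = 36.79 ≈ 36.79 km. ✓

-2.6 km east, 36.7 km north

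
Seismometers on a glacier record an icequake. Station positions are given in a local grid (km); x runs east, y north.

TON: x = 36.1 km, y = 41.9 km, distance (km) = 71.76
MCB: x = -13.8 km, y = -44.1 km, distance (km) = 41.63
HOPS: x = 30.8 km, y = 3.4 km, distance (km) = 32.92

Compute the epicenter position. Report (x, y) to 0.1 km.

Circle about each station: (x − 36.1)² + (y − 41.9)² = 71.76²; (x + 13.8)² + (y + 44.1)² = 41.63²; (x − 30.8)² + (y − 3.4)² = 32.92².
Subtracting pairs of circle equations eliminates x²+y² and gives linear equations (the radical axes):
-99.8 x − 172.0 y = 2492.87
-10.6 x − 77.0 y = 1967.15
Solving the 2×2 system: x ≈ 25.0, y ≈ -29.0 km.
Check against TON (with the unrounded x, y): √((x − 36.1)²+(y − 41.9)²) = 71.75 ≈ 71.76 km. ✓

x ≈ 25.0 km, y ≈ -29.0 km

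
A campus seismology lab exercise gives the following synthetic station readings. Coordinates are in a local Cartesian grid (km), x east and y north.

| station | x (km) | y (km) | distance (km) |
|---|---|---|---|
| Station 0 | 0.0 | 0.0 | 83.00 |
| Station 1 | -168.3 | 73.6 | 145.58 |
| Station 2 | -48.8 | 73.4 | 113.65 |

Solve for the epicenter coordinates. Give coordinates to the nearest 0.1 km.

-74.1 km east, -37.4 km north

Circle about each station: x² + y² = 83.00²; (x + 168.3)² + (y − 73.6)² = 145.58²; (x + 48.8)² + (y − 73.4)² = 113.65².
Subtracting pairs of circle equations eliminates x²+y² and gives linear equations (the radical axes):
-336.6 x + 147.2 y = 19437.31
-97.6 x + 146.8 y = 1741.68
Solving the 2×2 system: x ≈ -74.1, y ≈ -37.4 km.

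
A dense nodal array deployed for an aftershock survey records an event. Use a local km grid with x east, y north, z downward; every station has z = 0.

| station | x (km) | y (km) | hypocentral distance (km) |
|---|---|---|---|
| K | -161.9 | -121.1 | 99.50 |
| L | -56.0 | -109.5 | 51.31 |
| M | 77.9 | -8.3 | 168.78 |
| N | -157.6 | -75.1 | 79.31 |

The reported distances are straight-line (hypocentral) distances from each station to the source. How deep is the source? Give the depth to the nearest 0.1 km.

depth ≈ 13.8 km

Each station gives a sphere (x−x_i)² + (y−y_i)² + z² = d_i² (stations at z=0).
Subtracting the K sphere from L and M: z² cancels, leaving linear equations in x and y:
211.8 x + 23.2 y = -18483.04
479.6 x + 225.6 y = -53325.96
Solving: x ≈ -80.005, y ≈ -66.292 km (keep extra digits for the depth step; rounded: -80.0, -66.3).
Then from the K sphere: z² = 99.50² − (x + 161.9)² − (y + 121.1)² with x = -80.005, y = -66.292, so z ≈ 13.767 ≈ 13.8 km.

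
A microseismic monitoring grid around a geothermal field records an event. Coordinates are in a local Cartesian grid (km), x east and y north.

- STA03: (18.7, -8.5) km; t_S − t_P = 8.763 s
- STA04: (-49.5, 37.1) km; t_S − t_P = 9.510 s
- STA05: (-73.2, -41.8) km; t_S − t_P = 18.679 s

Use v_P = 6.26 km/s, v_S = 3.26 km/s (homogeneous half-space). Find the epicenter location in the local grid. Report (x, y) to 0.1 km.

Distance from S−P lag: d = Δt · v_P v_S / (v_P − v_S) = Δt · (6.26·3.26)/(6.26−3.26) ≈ 6.8025·Δt.
So d_STA03 = 59.61, d_STA04 = 64.69, d_STA05 = 127.06 km.
Circle about each station: (x − 18.7)² + (y + 8.5)² = 59.61²; (x + 49.5)² + (y − 37.1)² = 64.69²; (x + 73.2)² + (y + 41.8)² = 127.06².
Subtracting the STA03 equation from the STA04 and STA05 equations removes the quadratic terms:
-136.4 x + 91.2 y = 2773.28
-183.8 x − 66.6 y = -5907.35
Solving the 2×2 system: x ≈ 13.7, y ≈ 50.9 km.

(13.7, 50.9)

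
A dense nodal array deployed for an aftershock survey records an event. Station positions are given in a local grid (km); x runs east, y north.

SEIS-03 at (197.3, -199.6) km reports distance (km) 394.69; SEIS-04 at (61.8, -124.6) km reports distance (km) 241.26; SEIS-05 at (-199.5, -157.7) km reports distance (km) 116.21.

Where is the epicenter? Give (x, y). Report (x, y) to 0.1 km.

-166.4 km east, -46.3 km north

Circle about each station: (x − 197.3)² + (y + 199.6)² = 394.69²; (x − 61.8)² + (y + 124.6)² = 241.26²; (x + 199.5)² + (y + 157.7)² = 116.21².
Subtracting the SEIS-03 equation from the SEIS-04 and SEIS-05 equations removes the quadratic terms:
-271.0 x + 150.0 y = 38150.76
-793.6 x + 83.8 y = 128177.52
Solving the 2×2 system: x ≈ -166.4, y ≈ -46.3 km.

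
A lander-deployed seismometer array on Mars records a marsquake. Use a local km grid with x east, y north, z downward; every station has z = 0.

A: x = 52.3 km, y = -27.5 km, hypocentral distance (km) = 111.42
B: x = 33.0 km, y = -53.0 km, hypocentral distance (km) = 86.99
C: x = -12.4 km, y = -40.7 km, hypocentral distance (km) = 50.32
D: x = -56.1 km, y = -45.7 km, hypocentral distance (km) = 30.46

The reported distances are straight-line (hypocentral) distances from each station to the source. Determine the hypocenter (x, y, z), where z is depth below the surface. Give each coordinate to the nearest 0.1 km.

Each station gives a sphere (x−x_i)² + (y−y_i)² + z² = d_i² (stations at z=0).
Subtracting the A sphere from B and C: z² cancels, leaving linear equations in x and y:
-38.6 x − 51.0 y = 5253.62
-129.4 x − 26.4 y = 8201.02
Solving: x ≈ -50.097, y ≈ -65.096 km (keep extra digits for the depth step; rounded: -50.1, -65.1).
Then from the A sphere: z² = 111.42² − (x − 52.3)² − (y + 27.5)² with x = -50.097, y = -65.096, so z ≈ 22.711 ≈ 22.7 km.

x ≈ -50.1 km, y ≈ -65.1 km, depth ≈ 22.7 km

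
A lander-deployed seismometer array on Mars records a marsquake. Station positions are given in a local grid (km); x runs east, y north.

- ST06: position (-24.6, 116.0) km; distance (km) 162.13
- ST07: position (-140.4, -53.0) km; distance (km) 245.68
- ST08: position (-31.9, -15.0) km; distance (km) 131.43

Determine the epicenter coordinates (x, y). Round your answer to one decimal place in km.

Circle about each station: (x + 24.6)² + (y − 116.0)² = 162.13²; (x + 140.4)² + (y + 53.0)² = 245.68²; (x + 31.9)² + (y + 15.0)² = 131.43².
Subtracting the ST06 equation from the ST07 and ST08 equations removes the quadratic terms:
-231.6 x − 338.0 y = -25612.53
-14.6 x − 262.0 y = -3806.26
Solving the 2×2 system: x ≈ 97.3, y ≈ 9.1 km.

(97.3, 9.1)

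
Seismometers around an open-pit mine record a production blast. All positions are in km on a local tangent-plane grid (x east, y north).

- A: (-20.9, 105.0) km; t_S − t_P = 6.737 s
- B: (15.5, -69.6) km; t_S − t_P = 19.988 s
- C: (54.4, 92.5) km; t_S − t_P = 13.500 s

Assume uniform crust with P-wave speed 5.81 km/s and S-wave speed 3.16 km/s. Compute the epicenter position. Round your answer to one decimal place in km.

Distance from S−P lag: d = Δt · v_P v_S / (v_P − v_S) = Δt · (5.81·3.16)/(5.81−3.16) ≈ 6.9282·Δt.
So d_A = 46.67, d_B = 138.48, d_C = 93.53 km.
Circle about each station: (x + 20.9)² + (y − 105.0)² = 46.67²; (x − 15.5)² + (y + 69.6)² = 138.48²; (x − 54.4)² + (y − 92.5)² = 93.53².
Subtracting pairs of circle equations eliminates x²+y² and gives linear equations (the radical axes):
72.8 x − 349.2 y = -23376.02
150.6 x − 25.0 y = -6515.97
Solving the 2×2 system: x ≈ -33.3, y ≈ 60.0 km.

(-33.3, 60.0)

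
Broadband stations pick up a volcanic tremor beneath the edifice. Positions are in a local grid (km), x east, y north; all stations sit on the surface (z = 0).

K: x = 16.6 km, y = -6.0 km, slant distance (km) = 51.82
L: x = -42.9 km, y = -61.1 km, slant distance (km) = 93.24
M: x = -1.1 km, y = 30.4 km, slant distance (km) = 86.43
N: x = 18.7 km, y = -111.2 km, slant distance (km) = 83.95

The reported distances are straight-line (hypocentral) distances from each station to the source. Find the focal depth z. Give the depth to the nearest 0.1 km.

Each station gives a sphere (x−x_i)² + (y−y_i)² + z² = d_i² (stations at z=0).
Subtracting the K sphere from L and M: z² cancels, leaving linear equations in x and y:
-119.0 x − 110.2 y = -746.33
-35.4 x + 72.8 y = -4171.02
Solving: x ≈ 40.908, y ≈ -37.402 km (keep extra digits for the depth step; rounded: 40.9, -37.4).
Then from the K sphere: z² = 51.82² − (x − 16.6)² − (y + 6.0)² with x = 40.908, y = -37.402, so z ≈ 33.292 ≈ 33.3 km.

depth ≈ 33.3 km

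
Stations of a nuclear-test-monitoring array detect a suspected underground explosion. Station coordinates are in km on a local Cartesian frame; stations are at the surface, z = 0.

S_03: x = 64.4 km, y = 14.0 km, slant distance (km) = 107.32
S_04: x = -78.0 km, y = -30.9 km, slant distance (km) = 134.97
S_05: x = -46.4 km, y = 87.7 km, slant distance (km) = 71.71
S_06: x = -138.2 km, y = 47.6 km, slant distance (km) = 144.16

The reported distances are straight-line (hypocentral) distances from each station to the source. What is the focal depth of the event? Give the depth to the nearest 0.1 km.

Each station gives a sphere (x−x_i)² + (y−y_i)² + z² = d_i² (stations at z=0).
Subtracting the S_03 sphere from S_04 and S_05: z² cancels, leaving linear equations in x and y:
-284.8 x − 89.8 y = -4003.87
-221.6 x + 147.4 y = 11876.15
Solving: x ≈ -7.697, y ≈ 68.999 km (keep extra digits for the depth step; rounded: -7.7, 69.0).
Then from the S_03 sphere: z² = 107.32² − (x − 64.4)² − (y − 14.0)² with x = -7.697, y = 68.999, so z ≈ 57.400 ≈ 57.4 km.

57.4 km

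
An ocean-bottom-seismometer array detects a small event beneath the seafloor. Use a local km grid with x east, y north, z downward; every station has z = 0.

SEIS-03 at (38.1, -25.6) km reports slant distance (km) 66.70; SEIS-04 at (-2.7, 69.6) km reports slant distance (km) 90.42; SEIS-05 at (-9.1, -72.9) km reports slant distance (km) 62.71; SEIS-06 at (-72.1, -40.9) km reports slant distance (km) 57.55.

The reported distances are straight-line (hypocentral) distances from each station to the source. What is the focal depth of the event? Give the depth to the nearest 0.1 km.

Each station gives a sphere (x−x_i)² + (y−y_i)² + z² = d_i² (stations at z=0).
Subtracting the SEIS-03 sphere from SEIS-04 and SEIS-05: z² cancels, leaving linear equations in x and y:
-81.6 x + 190.4 y = -982.41
-94.4 x − 94.6 y = 3806.60
Solving: x ≈ -24.592, y ≈ -15.699 km (keep extra digits for the depth step; rounded: -24.6, -15.7).
Then from the SEIS-03 sphere: z² = 66.70² − (x − 38.1)² − (y + 25.6)² with x = -24.592, y = -15.699, so z ≈ 20.508 ≈ 20.5 km.

20.5 km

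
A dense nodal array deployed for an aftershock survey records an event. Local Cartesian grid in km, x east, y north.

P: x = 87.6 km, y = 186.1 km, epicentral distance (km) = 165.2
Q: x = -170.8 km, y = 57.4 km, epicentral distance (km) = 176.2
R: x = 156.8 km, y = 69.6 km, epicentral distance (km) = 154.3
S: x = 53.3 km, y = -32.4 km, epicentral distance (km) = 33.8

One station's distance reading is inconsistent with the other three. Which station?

Solve using three stations at a time. Using P, Q, R (subtract circle equations pairwise → linear system) gives (x, y) ≈ (4.8, 43.2).
Distances from that point to each station vs reported:
  P: calculated 165.2 vs reported 165.2 → residual 0.0 km
  Q: calculated 176.2 vs reported 176.2 → residual 0.0 km
  R: calculated 154.3 vs reported 154.3 → residual 0.0 km
  S: calculated 89.8 vs reported 33.8 → residual 56.0 km
P, Q, R are mutually consistent (residuals ≈ 0); S is off by 56.0 km.

S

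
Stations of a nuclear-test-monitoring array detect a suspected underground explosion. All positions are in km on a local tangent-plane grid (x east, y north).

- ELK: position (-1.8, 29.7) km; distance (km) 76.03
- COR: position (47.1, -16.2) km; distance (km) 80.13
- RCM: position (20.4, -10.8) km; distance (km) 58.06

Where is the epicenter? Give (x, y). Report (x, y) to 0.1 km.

(-29.0, -41.3)

Circle about each station: (x + 1.8)² + (y − 29.7)² = 76.03²; (x − 47.1)² + (y + 16.2)² = 80.13²; (x − 20.4)² + (y + 10.8)² = 58.06².
Subtracting the ELK equation from the COR and RCM equations removes the quadratic terms:
97.8 x − 91.8 y = 955.26
44.4 x − 81.0 y = 2057.07
Solving the 2×2 system: x ≈ -29.0, y ≈ -41.3 km.
Check against ELK (with the unrounded x, y): √((x + 1.8)²+(y − 29.7)²) = 76.01 ≈ 76.03 km. ✓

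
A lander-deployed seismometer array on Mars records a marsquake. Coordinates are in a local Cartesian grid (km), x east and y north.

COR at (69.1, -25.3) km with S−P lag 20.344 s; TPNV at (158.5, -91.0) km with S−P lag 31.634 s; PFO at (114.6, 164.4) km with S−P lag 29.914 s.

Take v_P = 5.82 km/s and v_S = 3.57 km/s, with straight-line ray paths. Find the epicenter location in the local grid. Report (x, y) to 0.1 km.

Distance from S−P lag: d = Δt · v_P v_S / (v_P − v_S) = Δt · (5.82·3.57)/(5.82−3.57) ≈ 9.2344·Δt.
So d_COR = 187.86, d_TPNV = 292.12, d_PFO = 276.24 km.
Circle about each station: (x − 69.1)² + (y + 25.3)² = 187.86²; (x − 158.5)² + (y + 91.0)² = 292.12²; (x − 114.6)² + (y − 164.4)² = 276.24².
Subtracting the COR equation from the TPNV and PFO equations removes the quadratic terms:
178.8 x − 131.4 y = -22054.36
91.0 x + 379.4 y = -6271.54
Solving the 2×2 system: x ≈ -115.2, y ≈ 11.1 km.
Check against COR (with the unrounded x, y): √((x − 69.1)²+(y + 25.3)²) = 187.85 ≈ 187.86 km. ✓

x ≈ -115.2 km, y ≈ 11.1 km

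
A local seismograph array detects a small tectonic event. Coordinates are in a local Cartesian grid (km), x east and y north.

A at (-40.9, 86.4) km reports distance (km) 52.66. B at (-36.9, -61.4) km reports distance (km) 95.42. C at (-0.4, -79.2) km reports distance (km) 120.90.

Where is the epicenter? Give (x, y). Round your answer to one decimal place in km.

x ≈ -43.4 km, y ≈ 33.8 km

Circle about each station: (x + 40.9)² + (y − 86.4)² = 52.66²; (x + 36.9)² + (y + 61.4)² = 95.42²; (x + 0.4)² + (y + 79.2)² = 120.90².
Subtracting pairs of circle equations eliminates x²+y² and gives linear equations (the radical axes):
8.0 x − 295.6 y = -10338.10
81.0 x − 331.2 y = -14708.70
Solving the 2×2 system: x ≈ -43.4, y ≈ 33.8 km.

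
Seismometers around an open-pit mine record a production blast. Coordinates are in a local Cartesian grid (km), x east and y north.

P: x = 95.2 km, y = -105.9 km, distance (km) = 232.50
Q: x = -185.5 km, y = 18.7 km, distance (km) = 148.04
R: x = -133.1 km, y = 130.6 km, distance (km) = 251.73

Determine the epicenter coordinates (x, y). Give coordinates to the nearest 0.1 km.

Circle about each station: (x − 95.2)² + (y + 105.9)² = 232.50²; (x + 185.5)² + (y − 18.7)² = 148.04²; (x + 133.1)² + (y − 130.6)² = 251.73².
Subtracting the P equation from the Q and R equations removes the quadratic terms:
-561.4 x + 249.2 y = 46622.50
-456.6 x + 473.0 y = 5182.38
Solving the 2×2 system: x ≈ -136.8, y ≈ -121.1 km.
Check against P (with the unrounded x, y): √((x − 95.2)²+(y + 105.9)²) = 232.50 ≈ 232.50 km. ✓

x ≈ -136.8 km, y ≈ -121.1 km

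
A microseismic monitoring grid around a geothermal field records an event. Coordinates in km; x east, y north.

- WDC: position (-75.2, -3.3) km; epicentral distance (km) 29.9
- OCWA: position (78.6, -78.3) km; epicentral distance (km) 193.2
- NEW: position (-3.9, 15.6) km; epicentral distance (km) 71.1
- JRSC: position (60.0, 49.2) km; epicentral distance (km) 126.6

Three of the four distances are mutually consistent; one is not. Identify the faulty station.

Solve using three stations at a time. Using OCWA, NEW, JRSC (subtract circle equations pairwise → linear system) gives (x, y) ≈ (-66.6, 49.1).
Distances from that point to each station vs reported:
  WDC: calculated 53.1 vs reported 29.9 → residual 23.2 km
  OCWA: calculated 193.2 vs reported 193.2 → residual 0.0 km
  NEW: calculated 71.1 vs reported 71.1 → residual 0.0 km
  JRSC: calculated 126.6 vs reported 126.6 → residual 0.0 km
OCWA, NEW, JRSC are mutually consistent (residuals ≈ 0); WDC is off by 23.2 km.

WDC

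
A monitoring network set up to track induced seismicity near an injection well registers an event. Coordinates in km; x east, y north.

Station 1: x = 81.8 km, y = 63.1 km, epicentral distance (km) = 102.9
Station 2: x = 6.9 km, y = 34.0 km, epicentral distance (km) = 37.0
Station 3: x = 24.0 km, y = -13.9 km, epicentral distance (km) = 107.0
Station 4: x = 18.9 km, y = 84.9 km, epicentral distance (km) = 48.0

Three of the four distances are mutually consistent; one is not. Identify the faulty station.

Solve using three stations at a time. Using Station 1, Station 2, Station 4 (subtract circle equations pairwise → linear system) gives (x, y) ≈ (-21.0, 58.2).
Distances from that point to each station vs reported:
  Station 1: calculated 102.9 vs reported 102.9 → residual 0.0 km
  Station 2: calculated 36.9 vs reported 37.0 → residual 0.1 km
  Station 3: calculated 85.0 vs reported 107.0 → residual 22.0 km
  Station 4: calculated 48.0 vs reported 48.0 → residual 0.0 km
Station 1, Station 2, Station 4 are mutually consistent (residuals ≈ 0); Station 3 is off by 22.0 km.

Station 3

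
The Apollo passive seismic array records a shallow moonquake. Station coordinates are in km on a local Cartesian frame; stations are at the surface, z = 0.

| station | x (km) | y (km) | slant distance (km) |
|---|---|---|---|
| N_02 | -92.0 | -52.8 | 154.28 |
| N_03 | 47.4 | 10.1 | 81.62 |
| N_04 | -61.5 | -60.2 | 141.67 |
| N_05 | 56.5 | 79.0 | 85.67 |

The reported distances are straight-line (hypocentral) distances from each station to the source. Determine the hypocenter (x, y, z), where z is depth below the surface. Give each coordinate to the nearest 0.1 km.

Each station gives a sphere (x−x_i)² + (y−y_i)² + z² = d_i² (stations at z=0).
Subtracting the N_02 sphere from N_03 and N_04: z² cancels, leaving linear equations in x and y:
278.8 x + 125.8 y = 8237.42
61.0 x − 14.8 y = -113.62
Solving: x ≈ 9.120, y ≈ 45.268 km (keep extra digits for the depth step; rounded: 9.1, 45.3).
Then from the N_02 sphere: z² = 154.28² − (x + 92.0)² − (y + 52.8)² with x = 9.120, y = 45.268, so z ≈ 62.926 ≈ 62.9 km.
Check against N_05 (with the unrounded solution): distance 85.69 ≈ 85.67 km. ✓

x ≈ 9.1 km, y ≈ 45.3 km, depth ≈ 62.9 km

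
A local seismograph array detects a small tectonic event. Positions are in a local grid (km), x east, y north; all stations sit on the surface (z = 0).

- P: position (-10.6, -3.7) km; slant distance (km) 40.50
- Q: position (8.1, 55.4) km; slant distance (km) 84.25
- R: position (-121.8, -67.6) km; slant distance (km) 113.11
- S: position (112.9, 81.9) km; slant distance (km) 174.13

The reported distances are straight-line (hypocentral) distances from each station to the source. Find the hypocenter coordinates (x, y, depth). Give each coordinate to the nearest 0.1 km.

Each station gives a sphere (x−x_i)² + (y−y_i)² + z² = d_i² (stations at z=0).
Subtracting the P sphere from Q and R: z² cancels, leaving linear equations in x and y:
37.4 x + 118.2 y = -2449.09
-222.4 x − 127.8 y = 8125.33
Solving: x ≈ -30.101, y ≈ -11.195 km (keep extra digits for the depth step; rounded: -30.1, -11.2).
Then from the P sphere: z² = 40.50² − (x + 10.6)² − (y + 3.7)² with x = -30.101, y = -11.195, so z ≈ 34.696 ≈ 34.7 km.

x ≈ -30.1 km, y ≈ -11.2 km, depth ≈ 34.7 km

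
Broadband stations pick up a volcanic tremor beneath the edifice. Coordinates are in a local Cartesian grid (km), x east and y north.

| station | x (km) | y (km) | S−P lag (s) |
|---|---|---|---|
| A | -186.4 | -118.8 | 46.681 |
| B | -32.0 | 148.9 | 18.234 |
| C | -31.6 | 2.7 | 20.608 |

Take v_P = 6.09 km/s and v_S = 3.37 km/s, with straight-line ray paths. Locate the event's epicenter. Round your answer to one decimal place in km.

Distance from S−P lag: d = Δt · v_P v_S / (v_P − v_S) = Δt · (6.09·3.37)/(6.09−3.37) ≈ 7.5453·Δt.
So d_A = 352.22, d_B = 137.58, d_C = 155.49 km.
Circle about each station: (x + 186.4)² + (y + 118.8)² = 352.22²; (x + 32.0)² + (y − 148.9)² = 137.58²; (x + 31.6)² + (y − 2.7)² = 155.49².
Subtracting the A equation from the B and C equations removes the quadratic terms:
308.8 x + 535.4 y = 79467.48
309.6 x + 243.0 y = 52029.24
Solving the 2×2 system: x ≈ 94.2, y ≈ 94.1 km.

(94.2, 94.1)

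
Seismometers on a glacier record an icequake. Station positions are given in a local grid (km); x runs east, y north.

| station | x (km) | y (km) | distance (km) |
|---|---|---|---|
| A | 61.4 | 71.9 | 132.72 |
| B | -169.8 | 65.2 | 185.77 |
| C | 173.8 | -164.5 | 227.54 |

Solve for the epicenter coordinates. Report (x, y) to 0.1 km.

x ≈ -14.6 km, y ≈ -36.9 km

Circle about each station: (x − 61.4)² + (y − 71.9)² = 132.72²; (x + 169.8)² + (y − 65.2)² = 185.77²; (x − 173.8)² + (y + 164.5)² = 227.54².
Subtracting pairs of circle equations eliminates x²+y² and gives linear equations (the radical axes):
-462.4 x − 13.4 y = 7247.62
224.8 x − 472.8 y = 14167.27
Solving the 2×2 system: x ≈ -14.6, y ≈ -36.9 km.
Check against A (with the unrounded x, y): √((x − 61.4)²+(y − 71.9)²) = 132.73 ≈ 132.72 km. ✓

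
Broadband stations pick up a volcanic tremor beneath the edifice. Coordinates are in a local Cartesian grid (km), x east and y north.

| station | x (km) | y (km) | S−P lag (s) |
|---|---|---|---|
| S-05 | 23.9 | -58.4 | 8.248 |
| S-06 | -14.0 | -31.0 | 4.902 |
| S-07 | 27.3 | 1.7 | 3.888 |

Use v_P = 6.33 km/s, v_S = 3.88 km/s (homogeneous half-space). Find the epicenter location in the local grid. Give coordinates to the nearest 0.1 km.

Distance from S−P lag: d = Δt · v_P v_S / (v_P − v_S) = Δt · (6.33·3.88)/(6.33−3.88) ≈ 10.0247·Δt.
So d_S-05 = 82.68, d_S-06 = 49.14, d_S-07 = 38.98 km.
Circle about each station: (x − 23.9)² + (y + 58.4)² = 82.68²; (x + 14.0)² + (y + 31.0)² = 49.14²; (x − 27.3)² + (y − 1.7)² = 38.98².
Subtracting the S-05 equation from the S-06 and S-07 equations removes the quadratic terms:
-75.8 x + 54.8 y = 1596.47
6.8 x + 120.2 y = 2082.95
Solving the 2×2 system: x ≈ -8.2, y ≈ 17.8 km.

-8.2 km east, 17.8 km north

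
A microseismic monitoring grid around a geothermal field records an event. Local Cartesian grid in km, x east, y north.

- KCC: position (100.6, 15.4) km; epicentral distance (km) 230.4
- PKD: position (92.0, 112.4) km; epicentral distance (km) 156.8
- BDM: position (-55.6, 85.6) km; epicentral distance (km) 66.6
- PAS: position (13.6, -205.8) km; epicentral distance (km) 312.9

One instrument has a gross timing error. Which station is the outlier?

Solve using three stations at a time. Using KCC, BDM, PAS (subtract circle equations pairwise → linear system) gives (x, y) ≈ (-121.6, 76.4).
Distances from that point to each station vs reported:
  KCC: calculated 230.4 vs reported 230.4 → residual 0.0 km
  PKD: calculated 216.6 vs reported 156.8 → residual 59.8 km
  BDM: calculated 66.6 vs reported 66.6 → residual 0.0 km
  PAS: calculated 312.9 vs reported 312.9 → residual 0.0 km
KCC, BDM, PAS are mutually consistent (residuals ≈ 0); PKD is off by 59.8 km.

PKD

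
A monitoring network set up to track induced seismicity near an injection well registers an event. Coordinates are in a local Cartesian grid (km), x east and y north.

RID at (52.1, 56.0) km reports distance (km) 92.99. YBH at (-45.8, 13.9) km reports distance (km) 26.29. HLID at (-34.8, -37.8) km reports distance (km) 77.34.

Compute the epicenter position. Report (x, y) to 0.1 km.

Circle about each station: (x − 52.1)² + (y − 56.0)² = 92.99²; (x + 45.8)² + (y − 13.9)² = 26.29²; (x + 34.8)² + (y + 37.8)² = 77.34².
Subtracting pairs of circle equations eliminates x²+y² and gives linear equations (the radical axes):
-195.8 x − 84.2 y = 4396.42
-173.8 x − 187.6 y = -544.87
Solving the 2×2 system: x ≈ -39.4, y ≈ 39.4 km.

-39.4 km east, 39.4 km north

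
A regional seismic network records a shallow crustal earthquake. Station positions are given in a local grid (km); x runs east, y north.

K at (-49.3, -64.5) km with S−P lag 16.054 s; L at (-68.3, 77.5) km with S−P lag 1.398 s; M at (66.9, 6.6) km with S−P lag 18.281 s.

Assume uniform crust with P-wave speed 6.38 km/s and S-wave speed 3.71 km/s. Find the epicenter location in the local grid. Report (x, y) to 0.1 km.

(-80.3, 74.4)

Distance from S−P lag: d = Δt · v_P v_S / (v_P − v_S) = Δt · (6.38·3.71)/(6.38−3.71) ≈ 8.8651·Δt.
So d_K = 142.32, d_L = 12.39, d_M = 162.06 km.
Circle about each station: (x + 49.3)² + (y + 64.5)² = 142.32²; (x + 68.3)² + (y − 77.5)² = 12.39²; (x − 66.9)² + (y − 6.6)² = 162.06².
Subtracting the K equation from the L and M equations removes the quadratic terms:
-38.0 x + 284.0 y = 24181.87
232.4 x + 142.2 y = -8080.03
Solving the 2×2 system: x ≈ -80.3, y ≈ 74.4 km.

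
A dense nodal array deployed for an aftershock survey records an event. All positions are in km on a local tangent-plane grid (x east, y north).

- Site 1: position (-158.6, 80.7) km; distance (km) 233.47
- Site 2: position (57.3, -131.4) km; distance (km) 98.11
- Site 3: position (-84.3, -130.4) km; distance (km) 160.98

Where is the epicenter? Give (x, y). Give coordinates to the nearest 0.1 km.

x ≈ 44.7 km, y ≈ -34.1 km

Circle about each station: (x + 158.6)² + (y − 80.7)² = 233.47²; (x − 57.3)² + (y + 131.4)² = 98.11²; (x + 84.3)² + (y + 130.4)² = 160.98².
Subtracting pairs of circle equations eliminates x²+y² and gives linear equations (the radical axes):
431.8 x − 424.2 y = 33765.47
148.6 x − 422.2 y = 21037.88
Solving the 2×2 system: x ≈ 44.7, y ≈ -34.1 km.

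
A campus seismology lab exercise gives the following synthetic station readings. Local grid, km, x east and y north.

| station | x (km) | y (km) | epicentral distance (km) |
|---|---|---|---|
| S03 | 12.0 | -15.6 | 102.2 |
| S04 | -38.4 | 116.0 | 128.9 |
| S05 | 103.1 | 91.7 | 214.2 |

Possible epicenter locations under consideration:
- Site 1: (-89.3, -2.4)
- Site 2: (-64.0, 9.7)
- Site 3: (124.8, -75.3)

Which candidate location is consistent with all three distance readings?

Site 1

For each candidate, compare |candidate − station| to the reported distance:
Site 1: residuals S03 0.0, S04 0.0, S05 0.0 → max 0.0 km
Site 2: residuals S03 22.1, S04 19.6, S05 28.1 → max 28.1 km
Site 3: residuals S03 25.4, S04 122.6, S05 45.8 → max 122.6 km
Only Site 1 has all residuals ≈ 0.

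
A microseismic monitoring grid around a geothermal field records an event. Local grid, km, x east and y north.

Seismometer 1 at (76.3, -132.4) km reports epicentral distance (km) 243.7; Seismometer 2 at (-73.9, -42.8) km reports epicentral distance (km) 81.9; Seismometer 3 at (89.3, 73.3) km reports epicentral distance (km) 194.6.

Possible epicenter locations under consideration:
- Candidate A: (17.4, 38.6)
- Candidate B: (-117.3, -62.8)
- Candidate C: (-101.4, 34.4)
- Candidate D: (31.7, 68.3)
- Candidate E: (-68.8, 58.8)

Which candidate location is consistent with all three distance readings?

Candidate C

For each candidate, compare |candidate − station| to the reported distance:
Candidate A: residuals Seismometer 1 62.8, Seismometer 2 40.4, Seismometer 3 114.8 → max 114.8 km
Candidate B: residuals Seismometer 1 38.0, Seismometer 2 34.1, Seismometer 3 52.8 → max 52.8 km
Candidate C: residuals Seismometer 1 0.0, Seismometer 2 0.1, Seismometer 3 0.0 → max 0.1 km
Candidate D: residuals Seismometer 1 38.1, Seismometer 2 71.4, Seismometer 3 136.8 → max 136.8 km
Candidate E: residuals Seismometer 1 3.7, Seismometer 2 19.8, Seismometer 3 35.8 → max 35.8 km
Only Candidate C has all residuals ≈ 0.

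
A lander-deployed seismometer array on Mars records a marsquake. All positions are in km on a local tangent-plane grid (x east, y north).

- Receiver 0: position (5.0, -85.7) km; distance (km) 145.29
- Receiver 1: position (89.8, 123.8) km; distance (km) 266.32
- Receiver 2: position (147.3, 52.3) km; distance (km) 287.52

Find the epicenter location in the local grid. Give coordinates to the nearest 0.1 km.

Circle about each station: (x − 5.0)² + (y + 85.7)² = 145.29²; (x − 89.8)² + (y − 123.8)² = 266.32²; (x − 147.3)² + (y − 52.3)² = 287.52².
Subtracting the Receiver 0 equation from the Receiver 1 and Receiver 2 equations removes the quadratic terms:
169.6 x + 419.0 y = -33796.17
284.6 x + 276.0 y = -44495.48
Solving the 2×2 system: x ≈ -128.6, y ≈ -28.6 km.
Check against Receiver 0 (with the unrounded x, y): √((x − 5.0)²+(y + 85.7)²) = 145.29 ≈ 145.29 km. ✓

(-128.6, -28.6)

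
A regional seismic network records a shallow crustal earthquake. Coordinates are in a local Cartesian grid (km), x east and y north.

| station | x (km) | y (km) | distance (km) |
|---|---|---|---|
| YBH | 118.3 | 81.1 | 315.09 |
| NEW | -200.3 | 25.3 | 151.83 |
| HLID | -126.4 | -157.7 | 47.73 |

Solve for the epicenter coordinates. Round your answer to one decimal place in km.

Circle about each station: (x − 118.3)² + (y − 81.1)² = 315.09²; (x + 200.3)² + (y − 25.3)² = 151.83²; (x + 126.4)² + (y + 157.7)² = 47.73².
Subtracting the YBH equation from the NEW and HLID equations removes the quadratic terms:
-637.2 x − 111.6 y = 96417.44
-489.4 x − 477.6 y = 117277.71
Solving the 2×2 system: x ≈ -132.0, y ≈ -110.3 km.

-132.0 km east, -110.3 km north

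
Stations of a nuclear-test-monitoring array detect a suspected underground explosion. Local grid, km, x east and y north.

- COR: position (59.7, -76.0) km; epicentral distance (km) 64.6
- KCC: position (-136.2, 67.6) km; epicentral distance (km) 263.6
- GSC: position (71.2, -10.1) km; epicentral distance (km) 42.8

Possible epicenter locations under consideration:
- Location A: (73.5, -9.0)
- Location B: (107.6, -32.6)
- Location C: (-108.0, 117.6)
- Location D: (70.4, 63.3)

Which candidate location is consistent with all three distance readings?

For each candidate, compare |candidate − station| to the reported distance:
Location A: residuals COR 3.8, KCC 40.3, GSC 40.3 → max 40.3 km
Location B: residuals COR 0.0, KCC 0.0, GSC 0.0 → max 0.0 km
Location C: residuals COR 191.5, KCC 206.2, GSC 177.2 → max 206.2 km
Location D: residuals COR 75.1, KCC 57.0, GSC 30.6 → max 75.1 km
Only Location B has all residuals ≈ 0.

Location B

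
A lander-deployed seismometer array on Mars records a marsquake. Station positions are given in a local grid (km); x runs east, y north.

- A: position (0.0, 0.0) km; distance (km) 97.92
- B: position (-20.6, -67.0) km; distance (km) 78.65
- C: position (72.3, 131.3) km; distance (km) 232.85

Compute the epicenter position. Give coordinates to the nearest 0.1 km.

-91.9 km east, -33.8 km north

Circle about each station: x² + y² = 97.92²; (x + 20.6)² + (y + 67.0)² = 78.65²; (x − 72.3)² + (y − 131.3)² = 232.85².
Subtracting pairs of circle equations eliminates x²+y² and gives linear equations (the radical axes):
-41.2 x − 134.0 y = 8315.86
144.6 x + 262.6 y = -22163.82
Solving the 2×2 system: x ≈ -91.9, y ≈ -33.8 km.
Check against A (with the unrounded x, y): √(x²+y²) = 97.90 ≈ 97.92 km. ✓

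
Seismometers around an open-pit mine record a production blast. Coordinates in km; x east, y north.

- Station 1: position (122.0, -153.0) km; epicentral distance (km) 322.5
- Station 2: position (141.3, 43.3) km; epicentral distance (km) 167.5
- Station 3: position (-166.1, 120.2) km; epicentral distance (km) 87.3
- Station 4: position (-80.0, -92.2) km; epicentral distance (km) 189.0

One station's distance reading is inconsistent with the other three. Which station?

Station 2

Solve using three stations at a time. Using Station 1, Station 3, Station 4 (subtract circle equations pairwise → linear system) gives (x, y) ≈ (-82.0, 96.8).
Distances from that point to each station vs reported:
  Station 1: calculated 322.5 vs reported 322.5 → residual 0.0 km
  Station 2: calculated 229.6 vs reported 167.5 → residual 62.1 km
  Station 3: calculated 87.3 vs reported 87.3 → residual 0.0 km
  Station 4: calculated 189.0 vs reported 189.0 → residual 0.0 km
Station 1, Station 3, Station 4 are mutually consistent (residuals ≈ 0); Station 2 is off by 62.1 km.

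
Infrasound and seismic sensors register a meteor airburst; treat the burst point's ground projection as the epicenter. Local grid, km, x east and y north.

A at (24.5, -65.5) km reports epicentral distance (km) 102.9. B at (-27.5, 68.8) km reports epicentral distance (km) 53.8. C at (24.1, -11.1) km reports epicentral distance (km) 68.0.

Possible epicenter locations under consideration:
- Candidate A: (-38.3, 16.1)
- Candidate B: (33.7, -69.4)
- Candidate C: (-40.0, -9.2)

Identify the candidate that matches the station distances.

Candidate A

For each candidate, compare |candidate − station| to the reported distance:
Candidate A: residuals A 0.1, B 0.0, C 0.1 → max 0.1 km
Candidate B: residuals A 92.9, B 97.3, C 8.9 → max 97.3 km
Candidate C: residuals A 17.3, B 25.2, C 3.9 → max 25.2 km
Only Candidate A has all residuals ≈ 0.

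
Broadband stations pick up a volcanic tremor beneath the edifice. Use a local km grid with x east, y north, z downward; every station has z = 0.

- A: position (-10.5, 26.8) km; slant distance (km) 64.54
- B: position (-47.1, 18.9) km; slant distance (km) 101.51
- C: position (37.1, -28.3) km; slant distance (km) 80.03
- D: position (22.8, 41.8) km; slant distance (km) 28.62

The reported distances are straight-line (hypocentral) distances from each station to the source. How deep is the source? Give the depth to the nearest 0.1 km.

Each station gives a sphere (x−x_i)² + (y−y_i)² + z² = d_i² (stations at z=0).
Subtracting the A sphere from B and C: z² cancels, leaving linear equations in x and y:
-73.2 x − 15.8 y = -4391.74
95.2 x − 110.2 y = -890.58
Solving: x ≈ 49.097, y ≈ 50.496 km (keep extra digits for the depth step; rounded: 49.1, 50.5).
Then from the A sphere: z² = 64.54² − (x + 10.5)² − (y − 26.8)² with x = 49.097, y = 50.496, so z ≈ 7.219 ≈ 7.2 km.

7.2 km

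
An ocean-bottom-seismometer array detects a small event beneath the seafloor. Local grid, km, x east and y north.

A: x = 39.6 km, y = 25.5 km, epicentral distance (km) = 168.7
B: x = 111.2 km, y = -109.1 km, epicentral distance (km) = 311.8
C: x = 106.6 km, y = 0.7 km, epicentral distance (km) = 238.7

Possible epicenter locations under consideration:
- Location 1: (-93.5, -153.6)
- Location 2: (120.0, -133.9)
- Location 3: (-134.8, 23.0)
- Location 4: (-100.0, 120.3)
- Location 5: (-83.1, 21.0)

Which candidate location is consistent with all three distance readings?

Location 4

For each candidate, compare |candidate − station| to the reported distance:
Location 1: residuals A 54.4, B 102.3, C 14.0 → max 102.3 km
Location 2: residuals A 9.8, B 285.5, C 103.4 → max 285.5 km
Location 3: residuals A 5.7, B 32.6, C 3.7 → max 32.6 km
Location 4: residuals A 0.0, B 0.0, C 0.0 → max 0.0 km
Location 5: residuals A 45.9, B 78.0, C 47.9 → max 78.0 km
Only Location 4 has all residuals ≈ 0.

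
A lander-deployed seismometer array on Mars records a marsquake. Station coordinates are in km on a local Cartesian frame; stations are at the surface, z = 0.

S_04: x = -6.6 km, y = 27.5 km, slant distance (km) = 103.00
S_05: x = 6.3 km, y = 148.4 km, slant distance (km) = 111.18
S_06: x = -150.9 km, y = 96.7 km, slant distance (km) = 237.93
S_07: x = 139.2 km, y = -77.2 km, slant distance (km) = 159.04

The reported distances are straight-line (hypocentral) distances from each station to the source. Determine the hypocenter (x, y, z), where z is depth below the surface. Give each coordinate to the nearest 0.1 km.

Each station gives a sphere (x−x_i)² + (y−y_i)² + z² = d_i² (stations at z=0).
Subtracting the S_04 sphere from S_05 and S_06: z² cancels, leaving linear equations in x and y:
25.8 x + 241.8 y = 19510.45
-288.6 x + 138.4 y = -14679.79
Solving: x ≈ 85.201, y ≈ 71.597 km (keep extra digits for the depth step; rounded: 85.2, 71.6).
Then from the S_04 sphere: z² = 103.00² − (x + 6.6)² − (y − 27.5)² with x = 85.201, y = 71.597, so z ≈ 15.396 ≈ 15.4 km.

x ≈ 85.2 km, y ≈ 71.6 km, depth ≈ 15.4 km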